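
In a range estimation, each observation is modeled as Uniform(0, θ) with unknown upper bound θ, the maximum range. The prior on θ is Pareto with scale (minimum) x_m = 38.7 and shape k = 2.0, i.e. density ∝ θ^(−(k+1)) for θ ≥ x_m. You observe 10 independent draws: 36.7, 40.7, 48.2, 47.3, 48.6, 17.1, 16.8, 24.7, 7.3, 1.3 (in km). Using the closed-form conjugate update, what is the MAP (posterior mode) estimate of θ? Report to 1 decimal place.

A Pareto(scale x_m, shape k) prior on the upper bound θ of Uniform(0, θ) is conjugate: posterior is Pareto(max(x_m, max xᵢ), k + n).
Sample maximum = 48.6; prior scale x_m = 38.7 → posterior scale = max = 48.6.
Posterior shape = 2.0 + 10 = 12.0.
The Pareto density is decreasing on [x_m, ∞), so the mode is x_m = 48.6.

48.6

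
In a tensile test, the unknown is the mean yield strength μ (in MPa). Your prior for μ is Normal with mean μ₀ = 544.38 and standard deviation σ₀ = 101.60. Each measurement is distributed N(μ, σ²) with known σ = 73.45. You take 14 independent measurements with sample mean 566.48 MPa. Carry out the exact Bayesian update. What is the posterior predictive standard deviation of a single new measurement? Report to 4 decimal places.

75.9367

For Normal data with known variance σ², a Normal(μ₀, σ₀²) prior on μ is conjugate. Posterior precision = 1/σ₀² + n/σ²; posterior mean is the precision-weighted average of μ₀ and x̄.
σ₀² = 101.60² = 10322.56, σ² = 73.45² = 5394.9025; σ² + n·σ₀² = 5394.9025 + 14·10322.56 = 149910.7425.
Posterior precision = 1/σ₀² + n/σ² = 1/10322.56 + 14/5394.9025 = (σ² + n·σ₀²)/(σ₀²σ²) = 149910.7425/(10322.56·5394.9025); posterior variance σₙ² = σ₀²σ²/(σ² + n·σ₀²) = 10322.56·5394.9025/149910.7425 = 371.482416.
Predictive variance for one new observation = σₙ² + σ² = 10322.56·5394.9025/149910.7425 + 5394.9025 = σ²·(σ₀² + 149910.7425)/149910.7425 = 5394.9025·160233.3025/149910.7425 = 5766.384916; SD = √(5394.9025·160233.3025/149910.7425) = 75.9367.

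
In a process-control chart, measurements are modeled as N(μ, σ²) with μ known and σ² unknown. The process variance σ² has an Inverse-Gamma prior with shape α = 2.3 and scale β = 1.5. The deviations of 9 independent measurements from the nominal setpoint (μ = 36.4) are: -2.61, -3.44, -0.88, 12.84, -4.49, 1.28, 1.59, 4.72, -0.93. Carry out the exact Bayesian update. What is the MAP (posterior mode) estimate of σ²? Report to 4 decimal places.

15.0484

With known mean μ and an Inverse-Gamma(α, β) prior on σ², the Normal likelihood is conjugate: posterior is Inv-Gamma(α + n/2, β + Σ(xᵢ−μ)²/2).
Σ(xᵢ−μ)² = (-2.61)² + (-3.44)² + (-0.88)² + (12.84)² + (-4.49)² + (1.28)² + (1.59)² + (4.72)² + (-0.93)² = 231.7556.
Posterior: Inv-Gamma(2.3 + 9/2, 1.5 + 231.7556/2) = Inv-Gamma(6.80, 117.37780).
Mode = β/(α+1) = 117.37780/7.80 = 15.0484.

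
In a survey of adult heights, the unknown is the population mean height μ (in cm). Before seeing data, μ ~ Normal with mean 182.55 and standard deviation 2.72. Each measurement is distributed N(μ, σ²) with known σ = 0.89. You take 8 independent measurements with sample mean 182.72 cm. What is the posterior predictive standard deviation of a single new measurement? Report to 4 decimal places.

0.9433

For Normal data with known variance σ², a Normal(μ₀, σ₀²) prior on μ is conjugate. Posterior precision = 1/σ₀² + n/σ²; posterior mean is the precision-weighted average of μ₀ and x̄.
σ₀² = 2.72² = 7.3984, σ² = 0.89² = 0.7921; σ² + n·σ₀² = 0.7921 + 8·7.3984 = 59.9793.
Posterior precision = 1/σ₀² + n/σ² = 1/7.3984 + 8/0.7921 = (σ² + n·σ₀²)/(σ₀²σ²) = 59.9793/(7.3984·0.7921); posterior variance σₙ² = σ₀²σ²/(σ² + n·σ₀²) = 7.3984·0.7921/59.9793 = 0.097705.
Predictive variance for one new observation = σₙ² + σ² = 7.3984·0.7921/59.9793 + 0.7921 = σ²·(σ₀² + 59.9793)/59.9793 = 0.7921·67.3777/59.9793 = 0.889805; SD = √(0.7921·67.3777/59.9793) = 0.9433.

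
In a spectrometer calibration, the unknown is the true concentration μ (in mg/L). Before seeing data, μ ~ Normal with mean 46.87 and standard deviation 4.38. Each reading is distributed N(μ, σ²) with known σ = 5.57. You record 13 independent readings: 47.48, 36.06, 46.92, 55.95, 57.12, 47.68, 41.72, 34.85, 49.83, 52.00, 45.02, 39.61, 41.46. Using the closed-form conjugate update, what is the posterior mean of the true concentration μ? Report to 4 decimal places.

45.9389

For Normal data with known variance σ², a Normal(μ₀, σ₀²) prior on μ is conjugate. Posterior precision = 1/σ₀² + n/σ²; posterior mean is the precision-weighted average of μ₀ and x̄.
Σxᵢ = 47.48 + 36.06 + 46.92 + 55.95 + 57.12 + 47.68 + 41.72 + 34.85 + 49.83 + 52.00 + 45.02 + 39.61 + 41.46 = 595.7, so n·x̄ = 595.7.
σ₀² = 4.38² = 19.1844, σ² = 5.57² = 31.0249; σ² + n·σ₀² = 31.0249 + 13·19.1844 = 280.4221.
Posterior mean = (μ₀/σ₀² + n·x̄/σ²)/(1/σ₀² + n/σ²) = (σ²·μ₀ + σ₀²·n·x̄)/(σ² + n·σ₀²) = (31.0249·46.87 + 19.1844·595.7)/280.4221 = 12882.284143/280.4221 = 45.9389.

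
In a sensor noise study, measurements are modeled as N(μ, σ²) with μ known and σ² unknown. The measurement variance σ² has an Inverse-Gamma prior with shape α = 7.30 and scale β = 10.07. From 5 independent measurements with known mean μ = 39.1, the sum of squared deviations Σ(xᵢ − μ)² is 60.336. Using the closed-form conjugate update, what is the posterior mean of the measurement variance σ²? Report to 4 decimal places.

4.5725

With known mean μ and an Inverse-Gamma(α, β) prior on σ², the Normal likelihood is conjugate: posterior is Inv-Gamma(α + n/2, β + Σ(xᵢ−μ)²/2).
Posterior: Inv-Gamma(7.30 + 5/2, 10.07 + 60.336/2) = Inv-Gamma(9.80, 40.2380).
E[σ²|data] = β/(α−1) = 40.2380/8.80 = 4.5725.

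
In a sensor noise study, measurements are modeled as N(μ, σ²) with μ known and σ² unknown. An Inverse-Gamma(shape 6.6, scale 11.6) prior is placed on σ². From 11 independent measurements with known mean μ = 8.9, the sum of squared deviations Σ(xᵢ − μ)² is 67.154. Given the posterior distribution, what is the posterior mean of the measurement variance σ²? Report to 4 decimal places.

4.0700

With known mean μ and an Inverse-Gamma(α, β) prior on σ², the Normal likelihood is conjugate: posterior is Inv-Gamma(α + n/2, β + Σ(xᵢ−μ)²/2).
Posterior: Inv-Gamma(6.6 + 11/2, 11.6 + 67.154/2) = Inv-Gamma(12.10, 45.1770).
E[σ²|data] = β/(α−1) = 45.1770/11.10 = 4.0700.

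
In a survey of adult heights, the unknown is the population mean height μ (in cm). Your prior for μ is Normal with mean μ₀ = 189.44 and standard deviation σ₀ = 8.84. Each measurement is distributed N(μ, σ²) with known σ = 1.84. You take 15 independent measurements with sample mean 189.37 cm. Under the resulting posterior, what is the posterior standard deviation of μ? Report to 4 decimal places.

For Normal data with known variance σ², a Normal(μ₀, σ₀²) prior on μ is conjugate. Posterior precision = 1/σ₀² + n/σ²; posterior mean is the precision-weighted average of μ₀ and x̄.
σ₀² = 8.84² = 78.1456, σ² = 1.84² = 3.3856; σ² + n·σ₀² = 3.3856 + 15·78.1456 = 1175.5696.
Posterior precision = 1/σ₀² + n/σ² = 1/78.1456 + 15/3.3856 = (σ² + n·σ₀²)/(σ₀²σ²) = 1175.5696/(78.1456·3.3856); posterior variance σₙ² = σ₀²σ²/(σ² + n·σ₀²) = 78.1456·3.3856/1175.5696 = 0.225057.
Posterior SD = √σₙ² = √(78.1456·3.3856/1175.5696) = 0.4744.

0.4744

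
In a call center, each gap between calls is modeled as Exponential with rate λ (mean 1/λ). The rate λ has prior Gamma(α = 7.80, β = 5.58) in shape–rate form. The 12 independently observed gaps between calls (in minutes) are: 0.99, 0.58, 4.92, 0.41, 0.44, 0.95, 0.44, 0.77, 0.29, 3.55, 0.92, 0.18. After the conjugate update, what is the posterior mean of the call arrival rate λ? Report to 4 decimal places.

0.9890

With a Gamma(shape α, rate β) prior on the exponential rate λ, the posterior after n observations with total T = Σxᵢ is Gamma(α+n, β+T).
Sum of observations T = 14.44 minutes; n = 12.
Posterior: Gamma(7.80+12, 5.58+14.44) = Gamma(19.80, 20.02).
Posterior mean of λ = α/β = 19.80/20.02 = 0.9890.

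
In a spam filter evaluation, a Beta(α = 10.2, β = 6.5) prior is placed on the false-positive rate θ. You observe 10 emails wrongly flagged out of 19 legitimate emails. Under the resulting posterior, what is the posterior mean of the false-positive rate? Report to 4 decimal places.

The Beta prior is conjugate to a Binomial/Bernoulli likelihood; the update adds successes to α and failures to β.
Posterior: Beta(α+k, β+n−k) = Beta(10.2+10, 6.5+9) = Beta(20.2, 15.5).
Posterior mean = α/(α+β) = 20.2/35.7 = 0.5658.

0.5658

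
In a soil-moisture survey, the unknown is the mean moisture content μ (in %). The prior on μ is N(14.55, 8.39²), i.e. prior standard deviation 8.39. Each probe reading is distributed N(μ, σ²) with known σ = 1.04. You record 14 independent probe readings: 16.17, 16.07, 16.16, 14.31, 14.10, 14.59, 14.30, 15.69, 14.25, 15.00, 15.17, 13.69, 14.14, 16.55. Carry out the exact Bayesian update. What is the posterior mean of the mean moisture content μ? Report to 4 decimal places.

15.0131

For Normal data with known variance σ², a Normal(μ₀, σ₀²) prior on μ is conjugate. Posterior precision = 1/σ₀² + n/σ²; posterior mean is the precision-weighted average of μ₀ and x̄.
Σxᵢ = 16.17 + 16.07 + 16.16 + 14.31 + 14.10 + 14.59 + 14.30 + 15.69 + 14.25 + 15.00 + 15.17 + 13.69 + 14.14 + 16.55 = 210.19, so n·x̄ = 210.19.
σ₀² = 8.39² = 70.3921, σ² = 1.04² = 1.0816; σ² + n·σ₀² = 1.0816 + 14·70.3921 = 986.571.
Posterior mean = (μ₀/σ₀² + n·x̄/σ²)/(1/σ₀² + n/σ²) = (σ²·μ₀ + σ₀²·n·x̄)/(σ² + n·σ₀²) = (1.0816·14.55 + 70.3921·210.19)/986.571 = 14811.452779/986.571 = 15.0131.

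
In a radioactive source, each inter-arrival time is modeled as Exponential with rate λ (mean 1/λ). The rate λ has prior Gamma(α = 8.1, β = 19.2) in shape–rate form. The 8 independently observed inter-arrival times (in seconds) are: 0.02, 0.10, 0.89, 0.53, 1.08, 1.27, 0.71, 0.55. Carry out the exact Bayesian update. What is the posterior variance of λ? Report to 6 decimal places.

With a Gamma(shape α, rate β) prior on the exponential rate λ, the posterior after n observations with total T = Σxᵢ is Gamma(α+n, β+T).
Sum of observations T = 5.15 seconds; n = 8.
Posterior: Gamma(8.1+8, 19.2+5.15) = Gamma(16.1, 24.35).
Var = α/β² = 0.027154.

0.027154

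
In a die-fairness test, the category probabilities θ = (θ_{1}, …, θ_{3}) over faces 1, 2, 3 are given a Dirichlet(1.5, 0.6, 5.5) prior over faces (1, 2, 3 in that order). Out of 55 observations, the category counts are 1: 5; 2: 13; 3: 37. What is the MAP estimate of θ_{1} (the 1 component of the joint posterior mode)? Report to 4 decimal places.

The Dirichlet prior is conjugate to the Multinomial likelihood: each posterior αⱼ = prior αⱼ + observed count nⱼ.
Posterior concentration: (6.5, 13.6, 42.5), total = 62.6.
Joint mode component: (α_{1}−1)/(Σα−K) = 5.5/59.6 = 0.0923.

0.0923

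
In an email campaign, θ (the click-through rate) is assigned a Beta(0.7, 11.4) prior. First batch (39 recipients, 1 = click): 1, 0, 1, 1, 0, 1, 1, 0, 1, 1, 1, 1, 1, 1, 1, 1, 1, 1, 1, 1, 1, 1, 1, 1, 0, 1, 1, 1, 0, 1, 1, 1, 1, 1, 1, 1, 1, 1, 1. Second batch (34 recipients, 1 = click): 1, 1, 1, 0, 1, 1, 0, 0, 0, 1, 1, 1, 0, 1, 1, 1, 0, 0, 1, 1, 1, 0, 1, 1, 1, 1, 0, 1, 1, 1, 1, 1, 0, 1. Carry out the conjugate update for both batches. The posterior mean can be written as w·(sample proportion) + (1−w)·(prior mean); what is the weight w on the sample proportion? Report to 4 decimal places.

The Beta prior is conjugate to a Binomial/Bernoulli likelihood; the update adds successes to α and failures to β.
Total number of recipients: n = 39 + 34 = 73.
Posterior mean = (α₀+k)/(α₀+β₀+n) = [n/(α₀+β₀+n)]·(k/n) + [(α₀+β₀)/(α₀+β₀+n)]·α₀/(α₀+β₀), so only n and the prior enter the weight.
The weight on the data is w = n/(α₀+β₀+n) = 73/(0.7+11.4+73) = 73/85.1 = 0.8578.

0.8578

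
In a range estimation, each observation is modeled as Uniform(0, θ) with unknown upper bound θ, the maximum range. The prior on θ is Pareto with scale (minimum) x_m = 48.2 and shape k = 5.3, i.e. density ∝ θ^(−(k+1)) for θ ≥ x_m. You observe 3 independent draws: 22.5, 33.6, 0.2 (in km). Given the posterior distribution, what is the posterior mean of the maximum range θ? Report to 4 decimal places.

54.8027

A Pareto(scale x_m, shape k) prior on the upper bound θ of Uniform(0, θ) is conjugate: posterior is Pareto(max(x_m, max xᵢ), k + n).
Sample maximum = 33.6; prior scale x_m = 48.2 → posterior scale = max = 48.2.
Posterior shape = 5.3 + 3 = 8.3.
E[θ|data] = k·x_m/(k−1) = 8.3·48.2/7.3 = 54.8027.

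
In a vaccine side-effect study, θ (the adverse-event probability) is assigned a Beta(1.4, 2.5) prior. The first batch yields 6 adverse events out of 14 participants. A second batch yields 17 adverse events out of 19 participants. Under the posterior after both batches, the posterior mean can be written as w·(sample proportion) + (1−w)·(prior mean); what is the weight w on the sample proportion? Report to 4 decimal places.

0.8943

The Beta prior is conjugate to a Binomial/Bernoulli likelihood; the update adds successes to α and failures to β.
Total number of participants: n = 14 + 19 = 33.
Posterior mean = (α₀+k)/(α₀+β₀+n) = [n/(α₀+β₀+n)]·(k/n) + [(α₀+β₀)/(α₀+β₀+n)]·α₀/(α₀+β₀), so only n and the prior enter the weight.
The weight on the data is w = n/(α₀+β₀+n) = 33/(1.4+2.5+33) = 33/36.9 = 0.8943.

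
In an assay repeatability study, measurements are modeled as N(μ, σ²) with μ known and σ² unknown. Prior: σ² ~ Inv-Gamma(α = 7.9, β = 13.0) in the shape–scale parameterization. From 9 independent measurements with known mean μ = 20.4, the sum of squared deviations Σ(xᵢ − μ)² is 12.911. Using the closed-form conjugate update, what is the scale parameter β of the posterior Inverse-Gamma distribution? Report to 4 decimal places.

With known mean μ and an Inverse-Gamma(α, β) prior on σ², the Normal likelihood is conjugate: posterior is Inv-Gamma(α + n/2, β + Σ(xᵢ−μ)²/2).
Posterior: Inv-Gamma(7.9 + 9/2, 13.0 + 12.911/2) = Inv-Gamma(12.40, 19.4555).
Posterior β = 19.4555.

19.4555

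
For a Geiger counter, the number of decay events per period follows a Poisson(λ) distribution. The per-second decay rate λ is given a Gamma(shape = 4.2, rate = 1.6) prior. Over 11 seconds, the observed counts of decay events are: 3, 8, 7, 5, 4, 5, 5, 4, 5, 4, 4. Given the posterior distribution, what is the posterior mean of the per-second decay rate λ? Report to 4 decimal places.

4.6190

With a Gamma(shape α, rate β) prior, the Poisson likelihood is conjugate: the posterior is Gamma(α + ΣXᵢ, β + n).
Sum of counts S = 54 over n = 11 seconds.
Posterior: Gamma(α+S, β+n) = Gamma(4.2+54, 1.6+11) = Gamma(58.2, 12.6).
Posterior mean = α/β = 58.2/12.6 = 4.6190.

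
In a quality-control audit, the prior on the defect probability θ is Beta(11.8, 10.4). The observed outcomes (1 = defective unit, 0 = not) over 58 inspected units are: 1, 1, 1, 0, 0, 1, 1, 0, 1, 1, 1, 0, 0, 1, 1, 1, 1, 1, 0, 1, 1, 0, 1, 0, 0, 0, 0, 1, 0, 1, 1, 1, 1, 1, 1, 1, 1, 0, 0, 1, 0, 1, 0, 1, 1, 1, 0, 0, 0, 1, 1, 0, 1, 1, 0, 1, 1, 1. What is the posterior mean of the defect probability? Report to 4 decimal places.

0.6085

The Beta prior is conjugate to a Binomial/Bernoulli likelihood; the update adds successes to α and failures to β.
Posterior: Beta(α+k, β+n−k) = Beta(11.8+37, 10.4+21) = Beta(48.8, 31.4).
Posterior mean = α/(α+β) = 48.8/80.2 = 0.6085.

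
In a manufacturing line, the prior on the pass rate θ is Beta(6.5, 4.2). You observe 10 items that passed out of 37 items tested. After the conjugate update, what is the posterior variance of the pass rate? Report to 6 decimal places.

The Beta prior is conjugate to a Binomial/Bernoulli likelihood; the update adds successes to α and failures to β.
Posterior: Beta(α+k, β+n−k) = Beta(6.5+10, 4.2+27) = Beta(16.5, 31.2).
Var = αβ/((α+β)²(α+β+1)) = 16.5·31.2/(47.7²·48.7) = 0.004646.

0.004646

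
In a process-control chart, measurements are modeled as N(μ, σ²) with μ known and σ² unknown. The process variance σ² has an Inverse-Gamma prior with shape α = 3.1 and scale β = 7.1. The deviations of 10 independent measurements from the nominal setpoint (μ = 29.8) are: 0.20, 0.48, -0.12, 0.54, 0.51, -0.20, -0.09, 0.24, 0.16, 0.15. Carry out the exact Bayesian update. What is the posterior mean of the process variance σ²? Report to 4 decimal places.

With known mean μ and an Inverse-Gamma(α, β) prior on σ², the Normal likelihood is conjugate: posterior is Inv-Gamma(α + n/2, β + Σ(xᵢ−μ)²/2).
Σ(xᵢ−μ)² = (0.20)² + (0.48)² + (-0.12)² + (0.54)² + (0.51)² + (-0.20)² + (-0.09)² + (0.24)² + (0.16)² + (0.15)² = 0.9903.
Posterior: Inv-Gamma(3.1 + 10/2, 7.1 + 0.9903/2) = Inv-Gamma(8.10, 7.59515).
E[σ²|data] = β/(α−1) = 7.59515/7.10 = 1.0697.

1.0697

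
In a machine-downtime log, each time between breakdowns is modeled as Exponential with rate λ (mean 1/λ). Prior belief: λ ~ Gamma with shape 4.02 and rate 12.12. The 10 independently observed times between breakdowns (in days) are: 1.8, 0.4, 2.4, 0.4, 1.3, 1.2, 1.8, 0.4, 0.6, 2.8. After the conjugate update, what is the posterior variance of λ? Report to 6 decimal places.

0.022042

With a Gamma(shape α, rate β) prior on the exponential rate λ, the posterior after n observations with total T = Σxᵢ is Gamma(α+n, β+T).
Sum of observations T = 13.1 days; n = 10.
Posterior: Gamma(4.02+10, 12.12+13.1) = Gamma(14.02, 25.22).
Var = α/β² = 0.022042.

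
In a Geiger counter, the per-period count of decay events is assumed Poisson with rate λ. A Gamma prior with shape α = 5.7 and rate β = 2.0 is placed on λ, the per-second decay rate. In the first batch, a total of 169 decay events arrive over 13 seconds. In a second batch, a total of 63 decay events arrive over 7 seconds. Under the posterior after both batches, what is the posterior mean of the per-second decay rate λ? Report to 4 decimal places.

10.8045

With a Gamma(shape α, rate β) prior, the Poisson likelihood is conjugate: the posterior is Gamma(α + ΣXᵢ, β + n).
After batch 1: Gamma(α+S, β+n) = Gamma(5.7+169, 2.0+13) = Gamma(174.7, 15.0).
After batch 2: Gamma(α+S, β+n) = Gamma(174.7+63, 15.0+7) = Gamma(237.7, 22.0).
Posterior mean = α/β = 237.7/22.0 = 10.8045.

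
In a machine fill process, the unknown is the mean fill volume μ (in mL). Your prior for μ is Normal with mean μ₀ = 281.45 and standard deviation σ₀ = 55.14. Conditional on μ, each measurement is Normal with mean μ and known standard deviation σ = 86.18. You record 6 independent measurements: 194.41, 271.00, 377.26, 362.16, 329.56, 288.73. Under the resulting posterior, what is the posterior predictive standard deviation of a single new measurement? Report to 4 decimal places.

91.1410

For Normal data with known variance σ², a Normal(μ₀, σ₀²) prior on μ is conjugate. Posterior precision = 1/σ₀² + n/σ²; posterior mean is the precision-weighted average of μ₀ and x̄.
σ₀² = 55.14² = 3040.4196, σ² = 86.18² = 7426.9924; σ² + n·σ₀² = 7426.9924 + 6·3040.4196 = 25669.51.
Posterior precision = 1/σ₀² + n/σ² = 1/3040.4196 + 6/7426.9924 = (σ² + n·σ₀²)/(σ₀²σ²) = 25669.51/(3040.4196·7426.9924); posterior variance σₙ² = σ₀²σ²/(σ² + n·σ₀²) = 3040.4196·7426.9924/25669.51 = 879.688520.
Predictive variance for one new observation = σₙ² + σ² = 3040.4196·7426.9924/25669.51 + 7426.9924 = σ²·(σ₀² + 25669.51)/25669.51 = 7426.9924·28709.9296/25669.51 = 8306.680920; SD = √(7426.9924·28709.9296/25669.51) = 91.1410.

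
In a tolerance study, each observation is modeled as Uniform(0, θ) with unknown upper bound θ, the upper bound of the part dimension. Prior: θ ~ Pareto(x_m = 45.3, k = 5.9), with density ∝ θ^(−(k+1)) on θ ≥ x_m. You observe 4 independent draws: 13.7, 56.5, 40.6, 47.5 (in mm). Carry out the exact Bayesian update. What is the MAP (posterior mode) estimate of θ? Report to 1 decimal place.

56.5

A Pareto(scale x_m, shape k) prior on the upper bound θ of Uniform(0, θ) is conjugate: posterior is Pareto(max(x_m, max xᵢ), k + n).
Sample maximum = 56.5; prior scale x_m = 45.3 → posterior scale = max = 56.5.
Posterior shape = 5.9 + 4 = 9.9.
The Pareto density is decreasing on [x_m, ∞), so the mode is x_m = 56.5.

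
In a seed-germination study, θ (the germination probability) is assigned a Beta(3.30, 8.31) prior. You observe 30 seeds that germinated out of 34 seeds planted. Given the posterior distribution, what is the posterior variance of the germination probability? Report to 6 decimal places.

The Beta prior is conjugate to a Binomial/Bernoulli likelihood; the update adds successes to α and failures to β.
Posterior: Beta(α+k, β+n−k) = Beta(3.30+30, 8.31+4) = Beta(33.30, 12.31).
Var = αβ/((α+β)²(α+β+1)) = 33.30·12.31/(45.61²·46.61) = 0.004228.

0.004228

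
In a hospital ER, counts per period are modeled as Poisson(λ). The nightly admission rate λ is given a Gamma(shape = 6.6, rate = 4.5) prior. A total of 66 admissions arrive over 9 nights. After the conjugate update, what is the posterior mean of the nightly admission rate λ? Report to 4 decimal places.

With a Gamma(shape α, rate β) prior, the Poisson likelihood is conjugate: the posterior is Gamma(α + ΣXᵢ, β + n).
Posterior: Gamma(α+S, β+n) = Gamma(6.6+66, 4.5+9) = Gamma(72.6, 13.5).
Posterior mean = α/β = 72.6/13.5 = 5.3778.

5.3778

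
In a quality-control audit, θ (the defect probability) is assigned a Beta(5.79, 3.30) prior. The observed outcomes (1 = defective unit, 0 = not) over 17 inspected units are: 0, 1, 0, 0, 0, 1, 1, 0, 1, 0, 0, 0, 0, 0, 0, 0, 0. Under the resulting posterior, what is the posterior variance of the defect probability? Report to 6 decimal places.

0.008654

The Beta prior is conjugate to a Binomial/Bernoulli likelihood; the update adds successes to α and failures to β.
Posterior: Beta(α+k, β+n−k) = Beta(5.79+4, 3.30+13) = Beta(9.79, 16.30).
Var = αβ/((α+β)²(α+β+1)) = 9.79·16.30/(26.09²·27.09) = 0.008654.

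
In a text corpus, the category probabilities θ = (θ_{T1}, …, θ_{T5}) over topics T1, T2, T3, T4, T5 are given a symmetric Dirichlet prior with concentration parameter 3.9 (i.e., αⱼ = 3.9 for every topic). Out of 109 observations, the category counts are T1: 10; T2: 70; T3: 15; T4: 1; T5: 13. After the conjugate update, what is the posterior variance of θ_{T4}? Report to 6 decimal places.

0.000283

The Dirichlet prior is conjugate to the Multinomial likelihood: each posterior αⱼ = prior αⱼ + observed count nⱼ.
Posterior concentration: (13.9, 73.9, 18.9, 4.9, 16.9), total = 128.5.
Var[θ_j] = α_j(Σα−α_j)/((Σα)²(Σα+1)) = 4.9·123.6/(128.5²·129.5) = 0.000283.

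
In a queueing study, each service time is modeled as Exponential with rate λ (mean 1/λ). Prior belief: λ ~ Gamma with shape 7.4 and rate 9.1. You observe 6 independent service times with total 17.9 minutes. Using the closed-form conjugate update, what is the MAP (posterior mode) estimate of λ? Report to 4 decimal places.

0.4593

With a Gamma(shape α, rate β) prior on the exponential rate λ, the posterior after n observations with total T = Σxᵢ is Gamma(α+n, β+T).
Posterior: Gamma(7.4+6, 9.1+17.9) = Gamma(13.4, 27.0).
Mode = (α−1)/β = 0.4593.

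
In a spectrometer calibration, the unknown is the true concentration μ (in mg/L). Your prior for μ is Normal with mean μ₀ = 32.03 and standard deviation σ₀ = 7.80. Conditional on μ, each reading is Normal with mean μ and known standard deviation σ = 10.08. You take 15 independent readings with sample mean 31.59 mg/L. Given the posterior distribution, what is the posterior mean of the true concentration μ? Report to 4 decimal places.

For Normal data with known variance σ², a Normal(μ₀, σ₀²) prior on μ is conjugate. Posterior precision = 1/σ₀² + n/σ²; posterior mean is the precision-weighted average of μ₀ and x̄.
n·x̄ = 15·31.59 = 473.85.
σ₀² = 7.80² = 60.84, σ² = 10.08² = 101.6064; σ² + n·σ₀² = 101.6064 + 15·60.84 = 1014.2064.
Posterior mean = (μ₀/σ₀² + n·x̄/σ²)/(1/σ₀² + n/σ²) = (σ²·μ₀ + σ₀²·n·x̄)/(σ² + n·σ₀²) = (101.6064·32.03 + 60.84·473.85)/1014.2064 = 32083.486992/1014.2064 = 31.6341.

31.6341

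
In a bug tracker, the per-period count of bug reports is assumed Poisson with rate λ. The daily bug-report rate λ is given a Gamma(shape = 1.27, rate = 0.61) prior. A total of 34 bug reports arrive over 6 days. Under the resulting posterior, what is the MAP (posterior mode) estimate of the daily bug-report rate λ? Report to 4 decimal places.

5.1846

With a Gamma(shape α, rate β) prior, the Poisson likelihood is conjugate: the posterior is Gamma(α + ΣXᵢ, β + n).
Posterior: Gamma(α+S, β+n) = Gamma(1.27+34, 0.61+6) = Gamma(35.27, 6.61).
Mode of Gamma(α,β) for α≥1 is (α−1)/β = 34.27/6.61 = 5.1846.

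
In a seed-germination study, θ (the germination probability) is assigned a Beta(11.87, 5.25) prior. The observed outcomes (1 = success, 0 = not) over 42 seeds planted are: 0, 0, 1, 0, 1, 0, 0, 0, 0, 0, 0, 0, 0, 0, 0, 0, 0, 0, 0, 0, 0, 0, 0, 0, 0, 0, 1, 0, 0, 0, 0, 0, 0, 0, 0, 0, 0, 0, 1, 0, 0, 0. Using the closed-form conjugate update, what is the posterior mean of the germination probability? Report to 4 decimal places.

0.2684

The Beta prior is conjugate to a Binomial/Bernoulli likelihood; the update adds successes to α and failures to β.
Posterior: Beta(α+k, β+n−k) = Beta(11.87+4, 5.25+38) = Beta(15.87, 43.25).
Posterior mean = α/(α+β) = 15.87/59.12 = 0.2684.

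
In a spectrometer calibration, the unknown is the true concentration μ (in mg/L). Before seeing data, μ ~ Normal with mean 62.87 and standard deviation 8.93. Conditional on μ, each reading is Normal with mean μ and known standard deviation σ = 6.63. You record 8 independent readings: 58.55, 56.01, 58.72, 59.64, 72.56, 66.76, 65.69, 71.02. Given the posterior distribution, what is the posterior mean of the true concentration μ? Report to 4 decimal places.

63.5705

For Normal data with known variance σ², a Normal(μ₀, σ₀²) prior on μ is conjugate. Posterior precision = 1/σ₀² + n/σ²; posterior mean is the precision-weighted average of μ₀ and x̄.
Σxᵢ = 58.55 + 56.01 + 58.72 + 59.64 + 72.56 + 66.76 + 65.69 + 71.02 = 508.95, so n·x̄ = 508.95.
σ₀² = 8.93² = 79.7449, σ² = 6.63² = 43.9569; σ² + n·σ₀² = 43.9569 + 8·79.7449 = 681.9161.
Posterior mean = (μ₀/σ₀² + n·x̄/σ²)/(1/σ₀² + n/σ²) = (σ²·μ₀ + σ₀²·n·x̄)/(σ² + n·σ₀²) = (43.9569·62.87 + 79.7449·508.95)/681.9161 = 43349.737158/681.9161 = 63.5705.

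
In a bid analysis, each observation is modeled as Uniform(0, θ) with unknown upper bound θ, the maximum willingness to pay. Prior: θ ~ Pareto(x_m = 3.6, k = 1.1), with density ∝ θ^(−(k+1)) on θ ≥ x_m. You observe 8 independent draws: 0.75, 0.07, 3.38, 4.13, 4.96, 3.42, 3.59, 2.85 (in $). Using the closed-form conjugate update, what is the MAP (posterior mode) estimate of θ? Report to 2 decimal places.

A Pareto(scale x_m, shape k) prior on the upper bound θ of Uniform(0, θ) is conjugate: posterior is Pareto(max(x_m, max xᵢ), k + n).
Sample maximum = 4.96; prior scale x_m = 3.6 → posterior scale = max = 4.96.
Posterior shape = 1.1 + 8 = 9.1.
The Pareto density is decreasing on [x_m, ∞), so the mode is x_m = 4.96.

4.96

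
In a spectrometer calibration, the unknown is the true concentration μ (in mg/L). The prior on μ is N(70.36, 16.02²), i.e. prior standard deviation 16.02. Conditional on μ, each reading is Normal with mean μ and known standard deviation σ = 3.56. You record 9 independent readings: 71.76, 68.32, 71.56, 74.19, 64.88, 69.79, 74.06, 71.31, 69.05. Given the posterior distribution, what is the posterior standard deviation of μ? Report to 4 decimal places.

1.1834

For Normal data with known variance σ², a Normal(μ₀, σ₀²) prior on μ is conjugate. Posterior precision = 1/σ₀² + n/σ²; posterior mean is the precision-weighted average of μ₀ and x̄.
σ₀² = 16.02² = 256.6404, σ² = 3.56² = 12.6736; σ² + n·σ₀² = 12.6736 + 9·256.6404 = 2322.4372.
Posterior precision = 1/σ₀² + n/σ² = 1/256.6404 + 9/12.6736 = (σ² + n·σ₀²)/(σ₀²σ²) = 2322.4372/(256.6404·12.6736); posterior variance σₙ² = σ₀²σ²/(σ² + n·σ₀²) = 256.6404·12.6736/2322.4372 = 1.400493.
Posterior SD = √σₙ² = √(256.6404·12.6736/2322.4372) = 1.1834.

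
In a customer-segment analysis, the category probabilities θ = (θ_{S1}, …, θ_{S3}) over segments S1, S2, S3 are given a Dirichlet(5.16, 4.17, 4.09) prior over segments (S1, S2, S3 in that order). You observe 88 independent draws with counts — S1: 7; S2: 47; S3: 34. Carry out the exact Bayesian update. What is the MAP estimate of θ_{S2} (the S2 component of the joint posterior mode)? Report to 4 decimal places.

The Dirichlet prior is conjugate to the Multinomial likelihood: each posterior αⱼ = prior αⱼ + observed count nⱼ.
Posterior concentration: (12.16, 51.17, 38.09), total = 101.42.
Joint mode component: (α_{S2}−1)/(Σα−K) = 50.17/98.42 = 0.5098.

0.5098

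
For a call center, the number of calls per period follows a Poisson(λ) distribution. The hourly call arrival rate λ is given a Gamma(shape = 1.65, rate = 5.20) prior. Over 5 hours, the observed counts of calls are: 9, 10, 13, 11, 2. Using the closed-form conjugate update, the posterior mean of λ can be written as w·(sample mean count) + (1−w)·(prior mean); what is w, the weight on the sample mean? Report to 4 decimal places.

0.4902

With a Gamma(shape α, rate β) prior, the Poisson likelihood is conjugate: the posterior is Gamma(α + ΣXᵢ, β + n).
Posterior mean = (α₀+S)/(β₀+n) = [n/(β₀+n)]·(S/n) + [β₀/(β₀+n)]·(α₀/β₀), so only n and β₀ enter the weight.
Weight on data w = n/(β₀+n) = 5/(5.20+5) = 5/10.20 = 0.4902.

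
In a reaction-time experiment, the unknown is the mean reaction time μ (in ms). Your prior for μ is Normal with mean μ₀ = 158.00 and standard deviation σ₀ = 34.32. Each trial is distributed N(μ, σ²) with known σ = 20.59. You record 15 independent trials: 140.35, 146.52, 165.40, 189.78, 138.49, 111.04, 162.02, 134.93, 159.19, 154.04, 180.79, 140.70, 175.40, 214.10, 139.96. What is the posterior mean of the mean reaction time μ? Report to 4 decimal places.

For Normal data with known variance σ², a Normal(μ₀, σ₀²) prior on μ is conjugate. Posterior precision = 1/σ₀² + n/σ²; posterior mean is the precision-weighted average of μ₀ and x̄.
Σxᵢ = 140.35 + 146.52 + 165.40 + 189.78 + 138.49 + 111.04 + 162.02 + 134.93 + 159.19 + 154.04 + 180.79 + 140.70 + 175.40 + 214.10 + 139.96 = 2352.71, so n·x̄ = 2352.71.
σ₀² = 34.32² = 1177.8624, σ² = 20.59² = 423.9481; σ² + n·σ₀² = 423.9481 + 15·1177.8624 = 18091.8841.
Posterior mean = (μ₀/σ₀² + n·x̄/σ²)/(1/σ₀² + n/σ²) = (σ²·μ₀ + σ₀²·n·x̄)/(σ² + n·σ₀²) = (423.9481·158.00 + 1177.8624·2352.71)/18091.8841 = 2838152.446904/18091.8841 = 156.8743.

156.8743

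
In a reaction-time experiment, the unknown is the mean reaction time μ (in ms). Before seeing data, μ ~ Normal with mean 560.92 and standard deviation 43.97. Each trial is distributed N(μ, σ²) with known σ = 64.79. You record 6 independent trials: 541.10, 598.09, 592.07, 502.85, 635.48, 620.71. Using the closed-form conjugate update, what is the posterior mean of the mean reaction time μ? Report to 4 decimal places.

For Normal data with known variance σ², a Normal(μ₀, σ₀²) prior on μ is conjugate. Posterior precision = 1/σ₀² + n/σ²; posterior mean is the precision-weighted average of μ₀ and x̄.
Σxᵢ = 541.10 + 598.09 + 592.07 + 502.85 + 635.48 + 620.71 = 3490.3, so n·x̄ = 3490.3.
σ₀² = 43.97² = 1933.3609, σ² = 64.79² = 4197.7441; σ² + n·σ₀² = 4197.7441 + 6·1933.3609 = 15797.9095.
Posterior mean = (μ₀/σ₀² + n·x̄/σ²)/(1/σ₀² + n/σ²) = (σ²·μ₀ + σ₀²·n·x̄)/(σ² + n·σ₀²) = (4197.7441·560.92 + 1933.3609·3490.3)/15797.9095 = 9102608.169842/15797.9095 = 576.1907.

576.1907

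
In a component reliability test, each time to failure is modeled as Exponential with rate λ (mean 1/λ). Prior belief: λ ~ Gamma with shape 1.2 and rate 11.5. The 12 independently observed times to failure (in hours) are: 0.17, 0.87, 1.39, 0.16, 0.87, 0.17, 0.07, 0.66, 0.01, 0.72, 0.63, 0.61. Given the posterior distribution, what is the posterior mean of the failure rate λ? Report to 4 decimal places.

0.7403

With a Gamma(shape α, rate β) prior on the exponential rate λ, the posterior after n observations with total T = Σxᵢ is Gamma(α+n, β+T).
Sum of observations T = 6.33 hours; n = 12.
Posterior: Gamma(1.2+12, 11.5+6.33) = Gamma(13.2, 17.83).
Posterior mean of λ = α/β = 13.2/17.83 = 0.7403.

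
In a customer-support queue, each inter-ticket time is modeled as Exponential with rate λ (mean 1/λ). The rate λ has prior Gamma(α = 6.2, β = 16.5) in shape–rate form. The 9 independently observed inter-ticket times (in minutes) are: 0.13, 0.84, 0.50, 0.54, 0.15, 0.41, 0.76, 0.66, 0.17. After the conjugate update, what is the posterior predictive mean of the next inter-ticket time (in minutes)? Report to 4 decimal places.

With a Gamma(shape α, rate β) prior on the exponential rate λ, the posterior after n observations with total T = Σxᵢ is Gamma(α+n, β+T).
Sum of observations T = 4.16 minutes; n = 9.
Posterior: Gamma(6.2+9, 16.5+4.16) = Gamma(15.2, 20.66).
The predictive distribution for the next observation is Lomax; its mean is β/(α−1) = 20.66/14.2 = 1.4549.

1.4549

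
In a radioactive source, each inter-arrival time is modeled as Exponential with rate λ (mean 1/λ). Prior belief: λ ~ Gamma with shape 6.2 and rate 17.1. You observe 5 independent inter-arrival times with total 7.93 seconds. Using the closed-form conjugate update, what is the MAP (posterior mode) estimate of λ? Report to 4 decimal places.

With a Gamma(shape α, rate β) prior on the exponential rate λ, the posterior after n observations with total T = Σxᵢ is Gamma(α+n, β+T).
Posterior: Gamma(6.2+5, 17.1+7.93) = Gamma(11.2, 25.03).
Mode = (α−1)/β = 0.4075.

0.4075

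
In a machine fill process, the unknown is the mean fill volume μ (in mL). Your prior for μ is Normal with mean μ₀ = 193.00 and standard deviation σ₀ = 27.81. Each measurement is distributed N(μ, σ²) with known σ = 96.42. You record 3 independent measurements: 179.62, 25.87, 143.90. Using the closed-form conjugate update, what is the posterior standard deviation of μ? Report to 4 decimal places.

For Normal data with known variance σ², a Normal(μ₀, σ₀²) prior on μ is conjugate. Posterior precision = 1/σ₀² + n/σ²; posterior mean is the precision-weighted average of μ₀ and x̄.
σ₀² = 27.81² = 773.3961, σ² = 96.42² = 9296.8164; σ² + n·σ₀² = 9296.8164 + 3·773.3961 = 11617.0047.
Posterior precision = 1/σ₀² + n/σ² = 1/773.3961 + 3/9296.8164 = (σ² + n·σ₀²)/(σ₀²σ²) = 11617.0047/(773.3961·9296.8164); posterior variance σₙ² = σ₀²σ²/(σ² + n·σ₀²) = 773.3961·9296.8164/11617.0047 = 618.930760.
Posterior SD = √σₙ² = √(773.3961·9296.8164/11617.0047) = 24.8783.

24.8783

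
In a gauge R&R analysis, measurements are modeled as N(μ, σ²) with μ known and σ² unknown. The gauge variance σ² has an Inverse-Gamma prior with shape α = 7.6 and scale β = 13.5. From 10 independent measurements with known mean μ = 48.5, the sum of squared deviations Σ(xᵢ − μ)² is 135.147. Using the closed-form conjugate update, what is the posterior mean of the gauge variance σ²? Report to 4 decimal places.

With known mean μ and an Inverse-Gamma(α, β) prior on σ², the Normal likelihood is conjugate: posterior is Inv-Gamma(α + n/2, β + Σ(xᵢ−μ)²/2).
Posterior: Inv-Gamma(7.6 + 10/2, 13.5 + 135.147/2) = Inv-Gamma(12.60, 81.0735).
E[σ²|data] = β/(α−1) = 81.0735/11.60 = 6.9891.

6.9891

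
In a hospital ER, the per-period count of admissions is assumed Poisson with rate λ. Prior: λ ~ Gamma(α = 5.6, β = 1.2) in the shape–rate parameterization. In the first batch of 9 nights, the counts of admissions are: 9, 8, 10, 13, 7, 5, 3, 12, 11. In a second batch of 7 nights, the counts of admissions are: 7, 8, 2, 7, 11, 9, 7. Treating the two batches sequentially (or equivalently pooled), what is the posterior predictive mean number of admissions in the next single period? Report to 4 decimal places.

7.8256

With a Gamma(shape α, rate β) prior, the Poisson likelihood is conjugate: the posterior is Gamma(α + ΣXᵢ, β + n).
Batch 1: sum of counts S = 78 over n = 9 nights.
After batch 1: Gamma(α+S, β+n) = Gamma(5.6+78, 1.2+9) = Gamma(83.6, 10.2).
Batch 2: sum of counts S = 51 over n = 7 nights.
After batch 2: Gamma(α+S, β+n) = Gamma(83.6+51, 10.2+7) = Gamma(134.6, 17.2).
The predictive distribution for one future period is NegBinom with mean α/β = 7.8256.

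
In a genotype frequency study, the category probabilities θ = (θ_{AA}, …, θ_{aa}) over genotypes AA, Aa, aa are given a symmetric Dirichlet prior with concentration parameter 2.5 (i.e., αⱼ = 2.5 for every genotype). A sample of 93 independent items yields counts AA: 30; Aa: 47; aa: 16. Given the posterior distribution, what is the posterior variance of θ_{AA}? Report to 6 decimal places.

The Dirichlet prior is conjugate to the Multinomial likelihood: each posterior αⱼ = prior αⱼ + observed count nⱼ.
Posterior concentration: (32.5, 49.5, 18.5), total = 100.5.
Var[θ_j] = α_j(Σα−α_j)/((Σα)²(Σα+1)) = 32.5·68.0/(100.5²·101.5) = 0.002156.

0.002156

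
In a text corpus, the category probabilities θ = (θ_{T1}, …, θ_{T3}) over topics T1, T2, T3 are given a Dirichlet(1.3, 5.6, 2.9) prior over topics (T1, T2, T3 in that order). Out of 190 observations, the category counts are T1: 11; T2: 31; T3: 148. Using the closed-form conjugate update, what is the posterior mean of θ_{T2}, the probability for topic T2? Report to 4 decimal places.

0.1832

The Dirichlet prior is conjugate to the Multinomial likelihood: each posterior αⱼ = prior αⱼ + observed count nⱼ.
Posterior concentration: (12.3, 36.6, 150.9), total = 199.8.
E[θ_{T2}|data] = α_{T2}/Σα = 36.6/199.8 = 0.1832.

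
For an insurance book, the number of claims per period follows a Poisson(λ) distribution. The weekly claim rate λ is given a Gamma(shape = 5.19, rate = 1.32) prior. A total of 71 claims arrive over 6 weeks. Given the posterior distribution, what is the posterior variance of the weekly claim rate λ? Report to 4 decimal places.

1.4219

With a Gamma(shape α, rate β) prior, the Poisson likelihood is conjugate: the posterior is Gamma(α + ΣXᵢ, β + n).
Posterior: Gamma(α+S, β+n) = Gamma(5.19+71, 1.32+6) = Gamma(76.19, 7.32).
Var = α/β² = 76.19/7.32² = 1.4219.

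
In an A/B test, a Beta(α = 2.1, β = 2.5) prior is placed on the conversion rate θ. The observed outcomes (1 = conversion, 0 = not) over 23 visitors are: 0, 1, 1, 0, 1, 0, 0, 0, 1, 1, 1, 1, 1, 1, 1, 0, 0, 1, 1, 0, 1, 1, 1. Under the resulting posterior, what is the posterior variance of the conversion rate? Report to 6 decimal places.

The Beta prior is conjugate to a Binomial/Bernoulli likelihood; the update adds successes to α and failures to β.
Posterior: Beta(α+k, β+n−k) = Beta(2.1+15, 2.5+8) = Beta(17.1, 10.5).
Var = αβ/((α+β)²(α+β+1)) = 17.1·10.5/(27.6²·28.6) = 0.008241.

0.008241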